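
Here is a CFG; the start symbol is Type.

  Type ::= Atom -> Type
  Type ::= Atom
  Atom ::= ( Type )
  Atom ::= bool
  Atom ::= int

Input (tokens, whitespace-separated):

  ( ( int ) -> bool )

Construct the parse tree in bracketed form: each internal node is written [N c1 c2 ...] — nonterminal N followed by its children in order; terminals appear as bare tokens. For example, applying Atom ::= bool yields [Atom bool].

Type
Atom
( Type )
( Atom -> Type )
( ( Type ) -> Type )
( ( Atom ) -> Type )
( ( int ) -> Type )
( ( int ) -> Atom )
( ( int ) -> bool )

[Type [Atom ( [Type [Atom ( [Type [Atom int]] )] -> [Type [Atom bool]]] )]]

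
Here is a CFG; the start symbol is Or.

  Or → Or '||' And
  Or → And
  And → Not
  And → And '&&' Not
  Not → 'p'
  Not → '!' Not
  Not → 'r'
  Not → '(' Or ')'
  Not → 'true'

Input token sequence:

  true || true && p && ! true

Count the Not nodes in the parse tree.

[Or [Or [And [Not true]]] || [And [And [And [Not true]] && [Not p]] && [Not ! [Not true]]]]

5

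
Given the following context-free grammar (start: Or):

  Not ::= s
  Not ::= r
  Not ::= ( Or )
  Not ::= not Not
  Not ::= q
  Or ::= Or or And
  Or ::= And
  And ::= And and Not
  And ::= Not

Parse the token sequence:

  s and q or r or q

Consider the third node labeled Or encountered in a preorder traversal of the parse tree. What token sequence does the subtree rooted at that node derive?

[Or [Or [Or [And [And [Not s]] and [Not q]]] or [And [Not r]]] or [And [Not q]]]

s and q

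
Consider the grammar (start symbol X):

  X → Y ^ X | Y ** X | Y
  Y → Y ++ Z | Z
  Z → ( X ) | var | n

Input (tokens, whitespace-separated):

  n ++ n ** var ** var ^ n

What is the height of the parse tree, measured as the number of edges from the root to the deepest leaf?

6

[X [Y [Y [Z n]] ++ [Z n]] ** [X [Y [Z var]] ** [X [Y [Z var]] ^ [X [Y [Z n]]]]]]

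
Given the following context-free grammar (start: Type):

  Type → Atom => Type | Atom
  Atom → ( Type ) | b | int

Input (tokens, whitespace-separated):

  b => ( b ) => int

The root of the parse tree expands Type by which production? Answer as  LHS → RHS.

Type → Atom => Type

[Type [Atom b] => [Type [Atom ( [Type [Atom b]] )] => [Type [Atom int]]]]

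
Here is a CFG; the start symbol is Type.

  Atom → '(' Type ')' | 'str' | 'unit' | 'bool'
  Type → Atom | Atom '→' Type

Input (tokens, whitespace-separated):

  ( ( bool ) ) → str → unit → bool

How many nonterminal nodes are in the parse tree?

12

[Type [Atom ( [Type [Atom ( [Type [Atom bool]] )]] )] → [Type [Atom str] → [Type [Atom unit] → [Type [Atom bool]]]]]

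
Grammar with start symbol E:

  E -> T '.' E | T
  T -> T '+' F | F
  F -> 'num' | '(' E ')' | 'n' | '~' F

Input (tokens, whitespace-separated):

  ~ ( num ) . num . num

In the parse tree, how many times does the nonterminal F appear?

[E [T [F ~ [F ( [E [T [F num]]] )]]] . [E [T [F num]] . [E [T [F num]]]]]

5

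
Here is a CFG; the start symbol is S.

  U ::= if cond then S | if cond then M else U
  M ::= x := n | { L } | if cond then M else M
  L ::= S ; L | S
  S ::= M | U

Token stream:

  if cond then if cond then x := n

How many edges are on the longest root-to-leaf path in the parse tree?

[S [U if cond then [S [U if cond then [S [M x := n]]]]]]

6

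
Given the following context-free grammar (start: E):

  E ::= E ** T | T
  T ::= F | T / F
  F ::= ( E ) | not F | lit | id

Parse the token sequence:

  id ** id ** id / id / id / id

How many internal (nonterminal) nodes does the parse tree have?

[E [E [E [T [F id]]] ** [T [F id]]] ** [T [T [T [T [F id]] / [F id]] / [F id]] / [F id]]]

15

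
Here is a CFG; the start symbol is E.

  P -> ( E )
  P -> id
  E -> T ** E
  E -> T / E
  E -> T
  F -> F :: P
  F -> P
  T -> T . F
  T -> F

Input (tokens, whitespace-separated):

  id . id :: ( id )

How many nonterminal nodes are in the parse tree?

[E [T [T [F [P id]]] . [F [F [P id]] :: [P ( [E [T [F [P id]]]] )]]]]

13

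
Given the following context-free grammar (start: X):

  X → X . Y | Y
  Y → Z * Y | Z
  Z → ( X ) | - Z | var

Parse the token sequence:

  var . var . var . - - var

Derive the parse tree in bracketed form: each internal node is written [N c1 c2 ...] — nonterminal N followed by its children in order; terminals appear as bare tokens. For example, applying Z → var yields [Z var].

X
X . Y
X . Y . Y
X . Y . Y . Y
Y . Y . Y . Y
Z . Y . Y . Y
var . Y . Y . Y
var . Z . Y . Y
var . var . Y . Y
var . var . Z . Y
var . var . var . Y
var . var . var . Z
var . var . var . - Z
var . var . var . - - Z
var . var . var . - - var

[X [X [X [X [Y [Z var]]] . [Y [Z var]]] . [Y [Z var]]] . [Y [Z - [Z - [Z var]]]]]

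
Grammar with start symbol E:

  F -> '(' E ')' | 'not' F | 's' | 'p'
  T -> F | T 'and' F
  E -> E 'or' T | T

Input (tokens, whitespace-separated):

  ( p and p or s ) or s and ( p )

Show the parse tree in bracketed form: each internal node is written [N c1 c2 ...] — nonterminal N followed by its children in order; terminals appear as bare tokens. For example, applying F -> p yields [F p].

[E [E [T [F ( [E [E [T [T [F p]] and [F p]]] or [T [F s]]] )]]] or [T [T [F s]] and [F ( [E [T [F p]]] )]]]

E
E or T
T or T
F or T
( E ) or T
( E or T ) or T
( T or T ) or T
( T and F or T ) or T
( F and F or T ) or T
( p and F or T ) or T
( p and p or T ) or T
( p and p or F ) or T
( p and p or s ) or T
( p and p or s ) or T and F
( p and p or s ) or F and F
( p and p or s ) or s and F
( p and p or s ) or s and ( E )
( p and p or s ) or s and ( T )
( p and p or s ) or s and ( F )
( p and p or s ) or s and ( p )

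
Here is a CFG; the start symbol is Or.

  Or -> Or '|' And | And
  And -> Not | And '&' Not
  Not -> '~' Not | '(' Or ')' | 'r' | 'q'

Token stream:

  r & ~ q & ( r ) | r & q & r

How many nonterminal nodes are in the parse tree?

18

[Or [Or [And [And [And [Not r]] & [Not ~ [Not q]]] & [Not ( [Or [And [Not r]]] )]]] | [And [And [And [Not r]] & [Not q]] & [Not r]]]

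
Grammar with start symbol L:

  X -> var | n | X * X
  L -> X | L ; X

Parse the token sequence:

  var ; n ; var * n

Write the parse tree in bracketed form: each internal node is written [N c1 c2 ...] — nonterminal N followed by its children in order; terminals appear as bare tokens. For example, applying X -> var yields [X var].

[L [L [L [X var]] ; [X n]] ; [X [X var] * [X n]]]

L
L ; X
L ; X ; X
X ; X ; X
var ; X ; X
var ; n ; X
var ; n ; X * X
var ; n ; var * X
var ; n ; var * n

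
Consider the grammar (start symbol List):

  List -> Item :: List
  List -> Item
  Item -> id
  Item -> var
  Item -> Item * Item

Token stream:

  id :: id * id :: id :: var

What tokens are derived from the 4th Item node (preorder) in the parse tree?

id

[List [Item id] :: [List [Item [Item id] * [Item id]] :: [List [Item id] :: [List [Item var]]]]]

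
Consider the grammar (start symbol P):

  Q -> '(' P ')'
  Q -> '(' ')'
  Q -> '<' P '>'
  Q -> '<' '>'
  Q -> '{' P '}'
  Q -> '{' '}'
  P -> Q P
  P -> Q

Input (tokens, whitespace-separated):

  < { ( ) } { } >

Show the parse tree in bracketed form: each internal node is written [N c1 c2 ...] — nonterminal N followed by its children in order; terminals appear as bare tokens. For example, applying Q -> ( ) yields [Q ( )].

P
Q
< P >
< Q P >
< { P } P >
< { Q } P >
< { ( ) } P >
< { ( ) } Q >
< { ( ) } { } >

[P [Q < [P [Q { [P [Q ( )]] }] [P [Q { }]]] >]]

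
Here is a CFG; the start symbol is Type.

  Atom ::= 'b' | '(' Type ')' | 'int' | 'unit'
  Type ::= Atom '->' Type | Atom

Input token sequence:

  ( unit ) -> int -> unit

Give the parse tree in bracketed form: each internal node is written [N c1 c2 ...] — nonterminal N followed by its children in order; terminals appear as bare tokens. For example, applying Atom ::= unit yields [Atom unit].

[Type [Atom ( [Type [Atom unit]] )] -> [Type [Atom int] -> [Type [Atom unit]]]]

Type
Atom -> Type
( Type ) -> Type
( Atom ) -> Type
( unit ) -> Type
( unit ) -> Atom -> Type
( unit ) -> int -> Type
( unit ) -> int -> Atom
( unit ) -> int -> unit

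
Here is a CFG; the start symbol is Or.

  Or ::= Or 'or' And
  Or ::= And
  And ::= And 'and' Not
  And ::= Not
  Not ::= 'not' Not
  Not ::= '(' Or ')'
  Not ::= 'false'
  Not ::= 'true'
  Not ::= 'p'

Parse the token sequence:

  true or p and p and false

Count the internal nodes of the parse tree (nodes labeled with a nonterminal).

10

[Or [Or [And [Not true]]] or [And [And [And [Not p]] and [Not p]] and [Not false]]]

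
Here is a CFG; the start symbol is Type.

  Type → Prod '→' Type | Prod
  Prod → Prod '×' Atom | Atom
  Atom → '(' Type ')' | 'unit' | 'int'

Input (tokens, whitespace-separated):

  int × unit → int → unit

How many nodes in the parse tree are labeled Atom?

[Type [Prod [Prod [Atom int]] × [Atom unit]] → [Type [Prod [Atom int]] → [Type [Prod [Atom unit]]]]]

4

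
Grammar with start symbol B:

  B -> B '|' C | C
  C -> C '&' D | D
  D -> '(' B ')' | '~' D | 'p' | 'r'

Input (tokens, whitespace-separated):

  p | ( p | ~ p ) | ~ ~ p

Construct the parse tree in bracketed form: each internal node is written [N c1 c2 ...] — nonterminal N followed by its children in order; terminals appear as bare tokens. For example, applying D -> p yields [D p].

[B [B [B [C [D p]]] | [C [D ( [B [B [C [D p]]] | [C [D ~ [D p]]]] )]]] | [C [D ~ [D ~ [D p]]]]]

B
B | C
B | C | C
C | C | C
D | C | C
p | C | C
p | D | C
p | ( B ) | C
p | ( B | C ) | C
p | ( C | C ) | C
p | ( D | C ) | C
p | ( p | C ) | C
p | ( p | D ) | C
p | ( p | ~ D ) | C
p | ( p | ~ p ) | C
p | ( p | ~ p ) | D
p | ( p | ~ p ) | ~ D
p | ( p | ~ p ) | ~ ~ D
p | ( p | ~ p ) | ~ ~ p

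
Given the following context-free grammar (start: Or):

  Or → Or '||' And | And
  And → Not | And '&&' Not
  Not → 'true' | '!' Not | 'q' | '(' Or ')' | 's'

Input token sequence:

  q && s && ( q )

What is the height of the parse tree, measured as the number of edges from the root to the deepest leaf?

6

[Or [And [And [And [Not q]] && [Not s]] && [Not ( [Or [And [Not q]]] )]]]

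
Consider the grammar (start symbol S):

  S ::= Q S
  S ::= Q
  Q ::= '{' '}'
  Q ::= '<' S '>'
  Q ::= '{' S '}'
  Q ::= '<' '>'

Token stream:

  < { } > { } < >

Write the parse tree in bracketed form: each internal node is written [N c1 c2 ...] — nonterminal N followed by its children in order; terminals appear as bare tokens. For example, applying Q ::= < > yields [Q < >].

[S [Q < [S [Q { }]] >] [S [Q { }] [S [Q < >]]]]

S
Q S
< S > S
< Q > S
< { } > S
< { } > Q S
< { } > { } S
< { } > { } Q
< { } > { } < >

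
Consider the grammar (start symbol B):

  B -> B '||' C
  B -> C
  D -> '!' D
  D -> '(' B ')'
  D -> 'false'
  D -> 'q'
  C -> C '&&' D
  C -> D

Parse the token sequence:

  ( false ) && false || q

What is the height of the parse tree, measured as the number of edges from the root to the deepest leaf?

[B [B [C [C [D ( [B [C [D false]]] )]] && [D false]]] || [C [D q]]]

8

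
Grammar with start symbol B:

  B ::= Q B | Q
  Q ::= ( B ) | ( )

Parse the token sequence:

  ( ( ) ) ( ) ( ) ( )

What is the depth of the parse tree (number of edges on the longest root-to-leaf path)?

5

[B [Q ( [B [Q ( )]] )] [B [Q ( )] [B [Q ( )] [B [Q ( )]]]]]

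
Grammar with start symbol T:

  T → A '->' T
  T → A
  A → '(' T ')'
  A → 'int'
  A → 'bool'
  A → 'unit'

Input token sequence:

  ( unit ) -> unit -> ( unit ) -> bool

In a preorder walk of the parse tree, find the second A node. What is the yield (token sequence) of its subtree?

unit

[T [A ( [T [A unit]] )] -> [T [A unit] -> [T [A ( [T [A unit]] )] -> [T [A bool]]]]]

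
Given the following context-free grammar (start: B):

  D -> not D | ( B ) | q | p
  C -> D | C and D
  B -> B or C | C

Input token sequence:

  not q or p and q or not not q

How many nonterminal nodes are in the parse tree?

[B [B [B [C [D not [D q]]]] or [C [C [D p]] and [D q]]] or [C [D not [D not [D q]]]]]

14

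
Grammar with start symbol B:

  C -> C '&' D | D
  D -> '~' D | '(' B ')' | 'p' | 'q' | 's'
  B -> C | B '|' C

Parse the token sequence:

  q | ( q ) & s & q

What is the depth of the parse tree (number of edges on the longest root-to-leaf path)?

[B [B [C [D q]]] | [C [C [C [D ( [B [C [D q]]] )]] & [D s]] & [D q]]]

8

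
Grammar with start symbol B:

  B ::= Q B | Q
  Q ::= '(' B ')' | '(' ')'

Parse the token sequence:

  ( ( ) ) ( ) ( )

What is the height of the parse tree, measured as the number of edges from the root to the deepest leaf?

4

[B [Q ( [B [Q ( )]] )] [B [Q ( )] [B [Q ( )]]]]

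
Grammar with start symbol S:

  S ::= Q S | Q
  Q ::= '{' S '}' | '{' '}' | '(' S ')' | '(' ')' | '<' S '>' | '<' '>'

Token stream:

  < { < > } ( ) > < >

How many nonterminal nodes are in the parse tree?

[S [Q < [S [Q { [S [Q < >]] }] [S [Q ( )]]] >] [S [Q < >]]]

10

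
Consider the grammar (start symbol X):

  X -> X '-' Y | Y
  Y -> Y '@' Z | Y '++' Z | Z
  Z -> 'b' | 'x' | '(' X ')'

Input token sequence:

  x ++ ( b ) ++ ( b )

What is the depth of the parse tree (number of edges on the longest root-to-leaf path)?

[X [Y [Y [Y [Z x]] ++ [Z ( [X [Y [Z b]]] )]] ++ [Z ( [X [Y [Z b]]] )]]]

7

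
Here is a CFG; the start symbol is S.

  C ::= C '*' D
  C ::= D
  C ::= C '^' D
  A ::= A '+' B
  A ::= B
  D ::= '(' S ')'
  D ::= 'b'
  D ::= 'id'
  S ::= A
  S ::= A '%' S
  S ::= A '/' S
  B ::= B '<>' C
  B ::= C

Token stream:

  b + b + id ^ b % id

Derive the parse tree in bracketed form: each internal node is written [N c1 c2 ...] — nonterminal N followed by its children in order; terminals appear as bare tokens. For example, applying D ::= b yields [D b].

S
A % S
A + B % S
A + B + B % S
B + B + B % S
C + B + B % S
D + B + B % S
b + B + B % S
b + C + B % S
b + D + B % S
b + b + B % S
b + b + C % S
b + b + C ^ D % S
b + b + D ^ D % S
b + b + id ^ D % S
b + b + id ^ b % S
b + b + id ^ b % A
b + b + id ^ b % B
b + b + id ^ b % C
b + b + id ^ b % D
b + b + id ^ b % id

[S [A [A [A [B [C [D b]]]] + [B [C [D b]]]] + [B [C [C [D id]] ^ [D b]]]] % [S [A [B [C [D id]]]]]]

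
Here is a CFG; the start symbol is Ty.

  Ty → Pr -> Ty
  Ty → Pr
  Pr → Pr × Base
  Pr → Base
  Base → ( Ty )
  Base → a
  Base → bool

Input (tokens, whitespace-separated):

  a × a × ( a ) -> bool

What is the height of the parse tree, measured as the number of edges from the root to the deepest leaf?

[Ty [Pr [Pr [Pr [Base a]] × [Base a]] × [Base ( [Ty [Pr [Base a]]] )]] -> [Ty [Pr [Base bool]]]]

6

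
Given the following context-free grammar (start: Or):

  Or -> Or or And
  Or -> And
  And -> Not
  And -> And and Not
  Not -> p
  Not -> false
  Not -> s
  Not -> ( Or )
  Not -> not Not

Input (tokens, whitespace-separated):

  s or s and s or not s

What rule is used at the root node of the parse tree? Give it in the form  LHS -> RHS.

Or -> Or or And

[Or [Or [Or [And [Not s]]] or [And [And [Not s]] and [Not s]]] or [And [Not not [Not s]]]]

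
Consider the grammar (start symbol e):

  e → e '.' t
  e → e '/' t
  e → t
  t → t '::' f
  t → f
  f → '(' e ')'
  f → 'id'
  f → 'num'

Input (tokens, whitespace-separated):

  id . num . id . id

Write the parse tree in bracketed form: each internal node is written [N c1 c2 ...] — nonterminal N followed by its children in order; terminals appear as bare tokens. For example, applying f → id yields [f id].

[e [e [e [e [t [f id]]] . [t [f num]]] . [t [f id]]] . [t [f id]]]

e
e . t
e . t . t
e . t . t . t
t . t . t . t
f . t . t . t
id . t . t . t
id . f . t . t
id . num . t . t
id . num . f . t
id . num . id . t
id . num . id . f
id . num . id . id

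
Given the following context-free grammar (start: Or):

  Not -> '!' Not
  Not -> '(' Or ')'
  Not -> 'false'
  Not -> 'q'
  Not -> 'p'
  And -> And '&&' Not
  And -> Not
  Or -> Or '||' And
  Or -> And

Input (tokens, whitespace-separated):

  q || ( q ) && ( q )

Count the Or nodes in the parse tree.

[Or [Or [And [Not q]]] || [And [And [Not ( [Or [And [Not q]]] )]] && [Not ( [Or [And [Not q]]] )]]]

4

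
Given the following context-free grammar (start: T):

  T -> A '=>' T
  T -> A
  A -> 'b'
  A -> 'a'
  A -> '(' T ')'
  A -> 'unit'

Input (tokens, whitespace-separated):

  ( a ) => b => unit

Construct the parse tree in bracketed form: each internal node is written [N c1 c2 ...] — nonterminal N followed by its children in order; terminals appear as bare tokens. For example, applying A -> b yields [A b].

[T [A ( [T [A a]] )] => [T [A b] => [T [A unit]]]]

T
A => T
( T ) => T
( A ) => T
( a ) => T
( a ) => A => T
( a ) => b => T
( a ) => b => A
( a ) => b => unit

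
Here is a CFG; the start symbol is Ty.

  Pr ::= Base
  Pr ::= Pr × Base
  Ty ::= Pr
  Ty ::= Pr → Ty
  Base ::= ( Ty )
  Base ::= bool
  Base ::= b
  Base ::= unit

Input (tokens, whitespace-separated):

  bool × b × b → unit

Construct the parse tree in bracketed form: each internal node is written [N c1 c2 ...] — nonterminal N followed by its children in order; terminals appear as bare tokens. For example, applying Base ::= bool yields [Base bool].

[Ty [Pr [Pr [Pr [Base bool]] × [Base b]] × [Base b]] → [Ty [Pr [Base unit]]]]

Ty
Pr → Ty
Pr × Base → Ty
Pr × Base × Base → Ty
Base × Base × Base → Ty
bool × Base × Base → Ty
bool × b × Base → Ty
bool × b × b → Ty
bool × b × b → Pr
bool × b × b → Base
bool × b × b → unit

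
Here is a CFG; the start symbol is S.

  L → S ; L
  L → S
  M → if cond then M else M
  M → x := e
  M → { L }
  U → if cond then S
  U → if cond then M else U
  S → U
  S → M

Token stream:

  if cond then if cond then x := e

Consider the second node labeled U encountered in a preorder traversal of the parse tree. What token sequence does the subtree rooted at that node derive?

[S [U if cond then [S [U if cond then [S [M x := e]]]]]]

if cond then x := e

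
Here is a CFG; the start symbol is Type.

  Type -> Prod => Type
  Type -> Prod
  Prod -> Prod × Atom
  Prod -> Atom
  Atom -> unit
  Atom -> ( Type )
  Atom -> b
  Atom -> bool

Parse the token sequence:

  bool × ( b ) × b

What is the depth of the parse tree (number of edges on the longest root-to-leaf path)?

[Type [Prod [Prod [Prod [Atom bool]] × [Atom ( [Type [Prod [Atom b]]] )]] × [Atom b]]]

7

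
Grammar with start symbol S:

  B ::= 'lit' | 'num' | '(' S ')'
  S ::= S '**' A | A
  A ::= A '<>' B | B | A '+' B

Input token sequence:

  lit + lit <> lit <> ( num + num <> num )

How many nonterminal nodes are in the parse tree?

16

[S [A [A [A [A [B lit]] + [B lit]] <> [B lit]] <> [B ( [S [A [A [A [B num]] + [B num]] <> [B num]]] )]]]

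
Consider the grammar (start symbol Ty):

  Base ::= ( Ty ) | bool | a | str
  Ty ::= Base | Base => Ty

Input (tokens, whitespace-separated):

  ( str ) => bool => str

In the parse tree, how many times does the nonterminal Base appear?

[Ty [Base ( [Ty [Base str]] )] => [Ty [Base bool] => [Ty [Base str]]]]

4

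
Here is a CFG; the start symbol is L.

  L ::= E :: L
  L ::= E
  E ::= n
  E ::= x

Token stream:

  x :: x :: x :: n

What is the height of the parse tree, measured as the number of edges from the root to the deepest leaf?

5

[L [E x] :: [L [E x] :: [L [E x] :: [L [E n]]]]]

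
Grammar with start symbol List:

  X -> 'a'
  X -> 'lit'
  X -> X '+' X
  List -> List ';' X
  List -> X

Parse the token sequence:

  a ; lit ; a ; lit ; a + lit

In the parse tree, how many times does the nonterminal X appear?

7

[List [List [List [List [List [X a]] ; [X lit]] ; [X a]] ; [X lit]] ; [X [X a] + [X lit]]]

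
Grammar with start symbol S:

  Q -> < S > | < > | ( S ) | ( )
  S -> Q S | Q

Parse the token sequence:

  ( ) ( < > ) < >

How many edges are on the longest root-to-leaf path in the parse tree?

[S [Q ( )] [S [Q ( [S [Q < >]] )] [S [Q < >]]]]

5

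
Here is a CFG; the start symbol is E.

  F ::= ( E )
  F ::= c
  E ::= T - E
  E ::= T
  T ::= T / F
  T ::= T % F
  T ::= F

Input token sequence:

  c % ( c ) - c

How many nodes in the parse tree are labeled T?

4

[E [T [T [F c]] % [F ( [E [T [F c]]] )]] - [E [T [F c]]]]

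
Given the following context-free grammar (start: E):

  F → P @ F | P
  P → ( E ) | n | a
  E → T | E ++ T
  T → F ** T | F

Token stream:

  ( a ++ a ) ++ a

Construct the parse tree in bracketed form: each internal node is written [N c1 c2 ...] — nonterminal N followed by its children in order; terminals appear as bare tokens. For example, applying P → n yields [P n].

[E [E [T [F [P ( [E [E [T [F [P a]]]] ++ [T [F [P a]]]] )]]]] ++ [T [F [P a]]]]

E
E ++ T
T ++ T
F ++ T
P ++ T
( E ) ++ T
( E ++ T ) ++ T
( T ++ T ) ++ T
( F ++ T ) ++ T
( P ++ T ) ++ T
( a ++ T ) ++ T
( a ++ F ) ++ T
( a ++ P ) ++ T
( a ++ a ) ++ T
( a ++ a ) ++ F
( a ++ a ) ++ P
( a ++ a ) ++ a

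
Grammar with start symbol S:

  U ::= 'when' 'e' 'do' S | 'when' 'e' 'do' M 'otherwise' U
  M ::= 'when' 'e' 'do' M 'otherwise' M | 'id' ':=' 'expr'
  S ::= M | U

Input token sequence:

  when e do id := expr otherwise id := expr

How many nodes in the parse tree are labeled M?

[S [M when e do [M id := expr] otherwise [M id := expr]]]

3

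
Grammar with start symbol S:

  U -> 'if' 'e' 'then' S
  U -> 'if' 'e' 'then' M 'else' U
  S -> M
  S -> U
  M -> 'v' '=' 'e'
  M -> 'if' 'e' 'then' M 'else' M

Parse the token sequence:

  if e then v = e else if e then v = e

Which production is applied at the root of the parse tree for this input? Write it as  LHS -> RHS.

S -> U

[S [U if e then [M v = e] else [U if e then [S [M v = e]]]]]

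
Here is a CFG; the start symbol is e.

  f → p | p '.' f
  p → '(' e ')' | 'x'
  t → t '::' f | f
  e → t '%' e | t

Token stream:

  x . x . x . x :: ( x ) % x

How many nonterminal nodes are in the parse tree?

[e [t [t [f [p x] . [f [p x] . [f [p x] . [f [p x]]]]]] :: [f [p ( [e [t [f [p x]]]] )]]] % [e [t [f [p x]]]]]

21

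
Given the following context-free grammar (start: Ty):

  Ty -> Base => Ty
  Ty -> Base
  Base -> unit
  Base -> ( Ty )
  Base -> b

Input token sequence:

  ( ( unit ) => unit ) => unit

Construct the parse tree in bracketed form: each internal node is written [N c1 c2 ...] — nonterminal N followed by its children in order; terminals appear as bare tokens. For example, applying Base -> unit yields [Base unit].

[Ty [Base ( [Ty [Base ( [Ty [Base unit]] )] => [Ty [Base unit]]] )] => [Ty [Base unit]]]

Ty
Base => Ty
( Ty ) => Ty
( Base => Ty ) => Ty
( ( Ty ) => Ty ) => Ty
( ( Base ) => Ty ) => Ty
( ( unit ) => Ty ) => Ty
( ( unit ) => Base ) => Ty
( ( unit ) => unit ) => Ty
( ( unit ) => unit ) => Base
( ( unit ) => unit ) => unit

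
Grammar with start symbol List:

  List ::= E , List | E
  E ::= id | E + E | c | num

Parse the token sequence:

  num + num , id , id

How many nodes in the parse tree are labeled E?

5

[List [E [E num] + [E num]] , [List [E id] , [List [E id]]]]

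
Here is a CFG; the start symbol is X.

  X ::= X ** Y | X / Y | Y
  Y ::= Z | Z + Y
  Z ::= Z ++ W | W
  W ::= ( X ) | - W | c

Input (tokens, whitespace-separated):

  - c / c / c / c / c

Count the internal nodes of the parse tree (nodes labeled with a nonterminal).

21

[X [X [X [X [X [Y [Z [W - [W c]]]]] / [Y [Z [W c]]]] / [Y [Z [W c]]]] / [Y [Z [W c]]]] / [Y [Z [W c]]]]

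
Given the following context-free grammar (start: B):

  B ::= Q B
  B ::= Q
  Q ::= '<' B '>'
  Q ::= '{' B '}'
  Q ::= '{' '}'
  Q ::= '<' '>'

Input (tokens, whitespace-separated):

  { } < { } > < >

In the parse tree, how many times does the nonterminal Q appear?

4

[B [Q { }] [B [Q < [B [Q { }]] >] [B [Q < >]]]]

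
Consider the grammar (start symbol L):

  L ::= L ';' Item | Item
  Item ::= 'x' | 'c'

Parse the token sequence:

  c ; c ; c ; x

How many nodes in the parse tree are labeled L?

4

[L [L [L [L [Item c]] ; [Item c]] ; [Item c]] ; [Item x]]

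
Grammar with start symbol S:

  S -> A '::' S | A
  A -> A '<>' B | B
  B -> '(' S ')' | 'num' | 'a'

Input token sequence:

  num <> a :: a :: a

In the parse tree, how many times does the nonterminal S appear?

[S [A [A [B num]] <> [B a]] :: [S [A [B a]] :: [S [A [B a]]]]]

3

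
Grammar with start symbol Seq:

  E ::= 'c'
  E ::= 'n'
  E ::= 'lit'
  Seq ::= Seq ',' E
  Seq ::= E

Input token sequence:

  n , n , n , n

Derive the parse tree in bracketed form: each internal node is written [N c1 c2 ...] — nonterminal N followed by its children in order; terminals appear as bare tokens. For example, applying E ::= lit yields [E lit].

Seq
Seq , E
Seq , E , E
Seq , E , E , E
E , E , E , E
n , E , E , E
n , n , E , E
n , n , n , E
n , n , n , n

[Seq [Seq [Seq [Seq [E n]] , [E n]] , [E n]] , [E n]]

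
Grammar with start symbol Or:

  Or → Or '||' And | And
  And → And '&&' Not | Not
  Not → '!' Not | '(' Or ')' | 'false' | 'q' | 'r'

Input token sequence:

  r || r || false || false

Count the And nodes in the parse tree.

4

[Or [Or [Or [Or [And [Not r]]] || [And [Not r]]] || [And [Not false]]] || [And [Not false]]]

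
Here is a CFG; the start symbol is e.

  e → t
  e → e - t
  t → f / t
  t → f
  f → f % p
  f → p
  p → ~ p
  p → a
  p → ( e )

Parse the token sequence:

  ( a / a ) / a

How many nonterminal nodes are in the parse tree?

[e [t [f [p ( [e [t [f [p a]] / [t [f [p a]]]]] )]] / [t [f [p a]]]]]

14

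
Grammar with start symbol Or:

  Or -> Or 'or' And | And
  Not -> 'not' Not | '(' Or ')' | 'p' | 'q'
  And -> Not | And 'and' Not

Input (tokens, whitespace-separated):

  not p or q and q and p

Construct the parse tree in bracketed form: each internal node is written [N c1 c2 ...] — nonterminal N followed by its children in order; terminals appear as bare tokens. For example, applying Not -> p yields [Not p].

[Or [Or [And [Not not [Not p]]]] or [And [And [And [Not q]] and [Not q]] and [Not p]]]

Or
Or or And
And or And
Not or And
not Not or And
not p or And
not p or And and Not
not p or And and Not and Not
not p or Not and Not and Not
not p or q and Not and Not
not p or q and q and Not
not p or q and q and p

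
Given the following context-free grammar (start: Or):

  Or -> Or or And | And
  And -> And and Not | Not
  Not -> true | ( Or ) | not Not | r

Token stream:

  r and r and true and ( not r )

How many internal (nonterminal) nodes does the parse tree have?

13

[Or [And [And [And [And [Not r]] and [Not r]] and [Not true]] and [Not ( [Or [And [Not not [Not r]]]] )]]]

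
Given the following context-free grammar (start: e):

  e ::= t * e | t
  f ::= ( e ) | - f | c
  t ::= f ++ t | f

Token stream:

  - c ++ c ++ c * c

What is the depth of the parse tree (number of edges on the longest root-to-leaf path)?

5

[e [t [f - [f c]] ++ [t [f c] ++ [t [f c]]]] * [e [t [f c]]]]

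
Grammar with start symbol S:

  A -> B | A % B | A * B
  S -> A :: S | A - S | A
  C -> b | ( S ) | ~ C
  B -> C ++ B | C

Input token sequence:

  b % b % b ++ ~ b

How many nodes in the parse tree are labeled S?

1

[S [A [A [A [B [C b]]] % [B [C b]]] % [B [C b] ++ [B [C ~ [C b]]]]]]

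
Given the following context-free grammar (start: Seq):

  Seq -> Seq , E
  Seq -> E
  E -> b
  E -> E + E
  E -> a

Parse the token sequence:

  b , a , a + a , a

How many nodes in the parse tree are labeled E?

6

[Seq [Seq [Seq [Seq [E b]] , [E a]] , [E [E a] + [E a]]] , [E a]]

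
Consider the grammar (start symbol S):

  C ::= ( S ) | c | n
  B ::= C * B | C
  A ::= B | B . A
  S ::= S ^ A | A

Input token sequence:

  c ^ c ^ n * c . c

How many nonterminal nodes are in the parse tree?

17

[S [S [S [A [B [C c]]]] ^ [A [B [C c]]]] ^ [A [B [C n] * [B [C c]]] . [A [B [C c]]]]]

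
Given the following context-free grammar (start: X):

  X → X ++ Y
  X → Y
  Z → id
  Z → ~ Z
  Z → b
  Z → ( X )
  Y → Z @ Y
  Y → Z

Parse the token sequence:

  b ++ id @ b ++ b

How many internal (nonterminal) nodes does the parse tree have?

11

[X [X [X [Y [Z b]]] ++ [Y [Z id] @ [Y [Z b]]]] ++ [Y [Z b]]]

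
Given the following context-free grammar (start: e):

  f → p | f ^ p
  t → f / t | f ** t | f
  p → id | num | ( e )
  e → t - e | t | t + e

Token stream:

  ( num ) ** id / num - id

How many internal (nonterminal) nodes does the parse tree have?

[e [t [f [p ( [e [t [f [p num]]]] )]] ** [t [f [p id]] / [t [f [p num]]]]] - [e [t [f [p id]]]]]

18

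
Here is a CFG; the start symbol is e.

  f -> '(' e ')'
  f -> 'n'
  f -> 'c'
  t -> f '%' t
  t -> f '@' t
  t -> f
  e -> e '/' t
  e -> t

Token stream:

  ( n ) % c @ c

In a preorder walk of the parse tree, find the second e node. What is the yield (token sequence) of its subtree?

[e [t [f ( [e [t [f n]]] )] % [t [f c] @ [t [f c]]]]]

n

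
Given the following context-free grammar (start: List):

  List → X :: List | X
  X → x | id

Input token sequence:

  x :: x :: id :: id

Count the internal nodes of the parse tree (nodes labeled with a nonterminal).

[List [X x] :: [List [X x] :: [List [X id] :: [List [X id]]]]]

8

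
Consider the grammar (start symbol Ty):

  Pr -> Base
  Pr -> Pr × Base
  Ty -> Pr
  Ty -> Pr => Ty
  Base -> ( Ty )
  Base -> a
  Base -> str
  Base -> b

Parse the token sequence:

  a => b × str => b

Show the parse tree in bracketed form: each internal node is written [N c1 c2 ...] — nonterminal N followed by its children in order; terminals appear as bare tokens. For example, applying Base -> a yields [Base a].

Ty
Pr => Ty
Base => Ty
a => Ty
a => Pr => Ty
a => Pr × Base => Ty
a => Base × Base => Ty
a => b × Base => Ty
a => b × str => Ty
a => b × str => Pr
a => b × str => Base
a => b × str => b

[Ty [Pr [Base a]] => [Ty [Pr [Pr [Base b]] × [Base str]] => [Ty [Pr [Base b]]]]]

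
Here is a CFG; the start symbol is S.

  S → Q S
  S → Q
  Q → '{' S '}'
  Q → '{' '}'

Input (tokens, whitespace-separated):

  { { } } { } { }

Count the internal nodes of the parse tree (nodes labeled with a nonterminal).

8

[S [Q { [S [Q { }]] }] [S [Q { }] [S [Q { }]]]]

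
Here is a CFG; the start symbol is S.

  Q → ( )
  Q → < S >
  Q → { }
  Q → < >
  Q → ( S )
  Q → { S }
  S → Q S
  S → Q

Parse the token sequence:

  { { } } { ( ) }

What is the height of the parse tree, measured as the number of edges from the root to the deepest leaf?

[S [Q { [S [Q { }]] }] [S [Q { [S [Q ( )]] }]]]

5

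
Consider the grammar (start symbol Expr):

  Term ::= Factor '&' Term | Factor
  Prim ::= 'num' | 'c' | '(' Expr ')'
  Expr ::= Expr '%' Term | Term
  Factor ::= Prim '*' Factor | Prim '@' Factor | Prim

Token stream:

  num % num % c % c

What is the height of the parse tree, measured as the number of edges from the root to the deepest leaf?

7

[Expr [Expr [Expr [Expr [Term [Factor [Prim num]]]] % [Term [Factor [Prim num]]]] % [Term [Factor [Prim c]]]] % [Term [Factor [Prim c]]]]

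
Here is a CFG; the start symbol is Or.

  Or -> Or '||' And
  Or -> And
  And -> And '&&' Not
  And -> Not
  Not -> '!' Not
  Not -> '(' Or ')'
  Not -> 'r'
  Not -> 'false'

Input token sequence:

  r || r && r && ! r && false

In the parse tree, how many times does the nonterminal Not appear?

[Or [Or [And [Not r]]] || [And [And [And [And [Not r]] && [Not r]] && [Not ! [Not r]]] && [Not false]]]

6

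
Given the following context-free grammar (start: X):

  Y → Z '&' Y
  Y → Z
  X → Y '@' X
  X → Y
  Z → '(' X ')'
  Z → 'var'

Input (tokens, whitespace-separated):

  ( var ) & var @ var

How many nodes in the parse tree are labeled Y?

4

[X [Y [Z ( [X [Y [Z var]]] )] & [Y [Z var]]] @ [X [Y [Z var]]]]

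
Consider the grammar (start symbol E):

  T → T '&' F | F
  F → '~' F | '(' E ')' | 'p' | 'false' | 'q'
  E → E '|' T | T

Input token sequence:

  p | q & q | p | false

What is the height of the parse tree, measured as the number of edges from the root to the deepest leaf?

[E [E [E [E [T [F p]]] | [T [T [F q]] & [F q]]] | [T [F p]]] | [T [F false]]]

6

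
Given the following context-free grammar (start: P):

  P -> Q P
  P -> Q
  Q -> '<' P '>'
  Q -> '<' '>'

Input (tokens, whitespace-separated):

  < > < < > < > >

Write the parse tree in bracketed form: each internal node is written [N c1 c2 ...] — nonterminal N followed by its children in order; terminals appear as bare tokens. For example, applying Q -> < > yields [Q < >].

P
Q P
< > P
< > Q
< > < P >
< > < Q P >
< > < < > P >
< > < < > Q >
< > < < > < > >

[P [Q < >] [P [Q < [P [Q < >] [P [Q < >]]] >]]]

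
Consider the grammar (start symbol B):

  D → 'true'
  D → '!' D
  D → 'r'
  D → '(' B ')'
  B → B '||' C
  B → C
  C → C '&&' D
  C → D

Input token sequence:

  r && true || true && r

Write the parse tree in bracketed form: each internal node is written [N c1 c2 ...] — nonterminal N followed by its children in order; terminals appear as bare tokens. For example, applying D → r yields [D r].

B
B || C
C || C
C && D || C
D && D || C
r && D || C
r && true || C
r && true || C && D
r && true || D && D
r && true || true && D
r && true || true && r

[B [B [C [C [D r]] && [D true]]] || [C [C [D true]] && [D r]]]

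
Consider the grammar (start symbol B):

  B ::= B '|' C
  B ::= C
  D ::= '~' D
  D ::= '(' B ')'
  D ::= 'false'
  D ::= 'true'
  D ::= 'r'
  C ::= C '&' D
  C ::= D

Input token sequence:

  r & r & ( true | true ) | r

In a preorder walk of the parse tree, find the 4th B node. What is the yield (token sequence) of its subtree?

true

[B [B [C [C [C [D r]] & [D r]] & [D ( [B [B [C [D true]]] | [C [D true]]] )]]] | [C [D r]]]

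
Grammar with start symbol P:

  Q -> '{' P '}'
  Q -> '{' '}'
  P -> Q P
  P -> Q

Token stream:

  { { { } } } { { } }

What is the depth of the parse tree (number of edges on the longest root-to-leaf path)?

6

[P [Q { [P [Q { [P [Q { }]] }]] }] [P [Q { [P [Q { }]] }]]]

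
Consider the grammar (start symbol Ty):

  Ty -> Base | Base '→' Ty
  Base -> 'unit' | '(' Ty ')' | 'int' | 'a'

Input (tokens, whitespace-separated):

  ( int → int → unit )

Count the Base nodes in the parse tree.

[Ty [Base ( [Ty [Base int] → [Ty [Base int] → [Ty [Base unit]]]] )]]

4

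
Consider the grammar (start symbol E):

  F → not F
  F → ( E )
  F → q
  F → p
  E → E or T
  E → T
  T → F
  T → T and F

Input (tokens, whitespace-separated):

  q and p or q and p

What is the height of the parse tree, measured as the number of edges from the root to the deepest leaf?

[E [E [T [T [F q]] and [F p]]] or [T [T [F q]] and [F p]]]

5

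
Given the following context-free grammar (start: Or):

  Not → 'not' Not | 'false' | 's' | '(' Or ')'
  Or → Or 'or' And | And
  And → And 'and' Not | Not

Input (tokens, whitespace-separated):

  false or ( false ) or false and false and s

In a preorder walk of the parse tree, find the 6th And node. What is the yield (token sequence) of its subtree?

false

[Or [Or [Or [And [Not false]]] or [And [Not ( [Or [And [Not false]]] )]]] or [And [And [And [Not false]] and [Not false]] and [Not s]]]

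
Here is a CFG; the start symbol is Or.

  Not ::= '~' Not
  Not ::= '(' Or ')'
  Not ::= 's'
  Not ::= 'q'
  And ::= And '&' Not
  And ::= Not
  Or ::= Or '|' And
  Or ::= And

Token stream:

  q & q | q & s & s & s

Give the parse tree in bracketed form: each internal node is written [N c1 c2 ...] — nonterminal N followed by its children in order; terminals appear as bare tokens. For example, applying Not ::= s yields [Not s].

[Or [Or [And [And [Not q]] & [Not q]]] | [And [And [And [And [Not q]] & [Not s]] & [Not s]] & [Not s]]]

Or
Or | And
And | And
And & Not | And
Not & Not | And
q & Not | And
q & q | And
q & q | And & Not
q & q | And & Not & Not
q & q | And & Not & Not & Not
q & q | Not & Not & Not & Not
q & q | q & Not & Not & Not
q & q | q & s & Not & Not
q & q | q & s & s & Not
q & q | q & s & s & s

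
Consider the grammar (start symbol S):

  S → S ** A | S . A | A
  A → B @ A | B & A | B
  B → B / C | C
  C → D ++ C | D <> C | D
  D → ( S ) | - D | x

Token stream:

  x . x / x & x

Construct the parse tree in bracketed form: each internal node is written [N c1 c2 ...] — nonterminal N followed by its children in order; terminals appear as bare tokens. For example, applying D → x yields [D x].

[S [S [A [B [C [D x]]]]] . [A [B [B [C [D x]]] / [C [D x]]] & [A [B [C [D x]]]]]]

S
S . A
A . A
B . A
C . A
D . A
x . A
x . B & A
x . B / C & A
x . C / C & A
x . D / C & A
x . x / C & A
x . x / D & A
x . x / x & A
x . x / x & B
x . x / x & C
x . x / x & D
x . x / x & x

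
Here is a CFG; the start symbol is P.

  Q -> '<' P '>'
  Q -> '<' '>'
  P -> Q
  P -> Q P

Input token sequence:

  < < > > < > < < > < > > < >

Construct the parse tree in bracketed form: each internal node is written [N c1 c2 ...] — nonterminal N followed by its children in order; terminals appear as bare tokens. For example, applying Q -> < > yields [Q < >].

[P [Q < [P [Q < >]] >] [P [Q < >] [P [Q < [P [Q < >] [P [Q < >]]] >] [P [Q < >]]]]]

P
Q P
< P > P
< Q > P
< < > > P
< < > > Q P
< < > > < > P
< < > > < > Q P
< < > > < > < P > P
< < > > < > < Q P > P
< < > > < > < < > P > P
< < > > < > < < > Q > P
< < > > < > < < > < > > P
< < > > < > < < > < > > Q
< < > > < > < < > < > > < >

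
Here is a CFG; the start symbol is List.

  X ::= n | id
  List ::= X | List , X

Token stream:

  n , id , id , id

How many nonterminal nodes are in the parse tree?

[List [List [List [List [X n]] , [X id]] , [X id]] , [X id]]

8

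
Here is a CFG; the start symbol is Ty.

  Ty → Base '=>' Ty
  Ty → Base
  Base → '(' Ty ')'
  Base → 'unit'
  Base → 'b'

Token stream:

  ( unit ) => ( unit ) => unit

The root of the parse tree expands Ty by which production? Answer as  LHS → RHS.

Ty → Base '=>' Ty

[Ty [Base ( [Ty [Base unit]] )] => [Ty [Base ( [Ty [Base unit]] )] => [Ty [Base unit]]]]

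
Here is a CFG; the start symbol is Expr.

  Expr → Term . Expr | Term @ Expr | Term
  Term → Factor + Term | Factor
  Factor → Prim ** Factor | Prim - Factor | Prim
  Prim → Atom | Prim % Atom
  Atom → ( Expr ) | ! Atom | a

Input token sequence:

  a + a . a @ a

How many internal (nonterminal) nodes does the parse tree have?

[Expr [Term [Factor [Prim [Atom a]]] + [Term [Factor [Prim [Atom a]]]]] . [Expr [Term [Factor [Prim [Atom a]]]] @ [Expr [Term [Factor [Prim [Atom a]]]]]]]

19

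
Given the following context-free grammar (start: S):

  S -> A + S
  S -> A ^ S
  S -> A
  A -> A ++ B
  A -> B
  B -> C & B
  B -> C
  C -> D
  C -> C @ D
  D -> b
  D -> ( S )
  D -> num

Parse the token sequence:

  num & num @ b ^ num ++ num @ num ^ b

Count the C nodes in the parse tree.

[S [A [B [C [D num]] & [B [C [C [D num]] @ [D b]]]]] ^ [S [A [A [B [C [D num]]]] ++ [B [C [C [D num]] @ [D num]]]] ^ [S [A [B [C [D b]]]]]]]

7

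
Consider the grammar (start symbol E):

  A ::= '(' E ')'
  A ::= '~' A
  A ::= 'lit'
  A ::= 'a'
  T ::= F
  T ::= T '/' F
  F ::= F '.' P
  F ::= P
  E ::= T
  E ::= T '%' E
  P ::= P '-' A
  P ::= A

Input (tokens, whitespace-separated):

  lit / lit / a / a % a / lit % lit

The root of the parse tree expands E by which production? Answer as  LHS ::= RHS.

E ::= T '%' E

[E [T [T [T [T [F [P [A lit]]]] / [F [P [A lit]]]] / [F [P [A a]]]] / [F [P [A a]]]] % [E [T [T [F [P [A a]]]] / [F [P [A lit]]]] % [E [T [F [P [A lit]]]]]]]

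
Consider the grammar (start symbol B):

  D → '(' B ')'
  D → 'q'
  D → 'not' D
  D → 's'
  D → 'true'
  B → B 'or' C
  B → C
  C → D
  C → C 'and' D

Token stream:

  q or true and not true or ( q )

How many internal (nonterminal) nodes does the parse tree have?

15

[B [B [B [C [D q]]] or [C [C [D true]] and [D not [D true]]]] or [C [D ( [B [C [D q]]] )]]]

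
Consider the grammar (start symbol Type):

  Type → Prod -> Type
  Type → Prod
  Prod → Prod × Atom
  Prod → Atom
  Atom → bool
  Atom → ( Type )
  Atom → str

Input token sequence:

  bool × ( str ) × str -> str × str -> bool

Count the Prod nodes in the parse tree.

[Type [Prod [Prod [Prod [Atom bool]] × [Atom ( [Type [Prod [Atom str]]] )]] × [Atom str]] -> [Type [Prod [Prod [Atom str]] × [Atom str]] -> [Type [Prod [Atom bool]]]]]

7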